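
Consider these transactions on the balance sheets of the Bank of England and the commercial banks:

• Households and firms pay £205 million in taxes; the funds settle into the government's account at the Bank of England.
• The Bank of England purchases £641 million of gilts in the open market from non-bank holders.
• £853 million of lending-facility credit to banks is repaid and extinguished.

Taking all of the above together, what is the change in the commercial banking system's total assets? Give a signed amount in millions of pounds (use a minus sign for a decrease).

-£417 million

Government account inflow £205 million: bank balance sheets shrink → −£205M.
Asset purchase (from non-banks) £641 million: bank balance sheets expand → +£641M.
Discount-window repayment £853 million: bank balance sheets shrink → −£853M.
Net: −205 + 641 − 853 = -£417 million.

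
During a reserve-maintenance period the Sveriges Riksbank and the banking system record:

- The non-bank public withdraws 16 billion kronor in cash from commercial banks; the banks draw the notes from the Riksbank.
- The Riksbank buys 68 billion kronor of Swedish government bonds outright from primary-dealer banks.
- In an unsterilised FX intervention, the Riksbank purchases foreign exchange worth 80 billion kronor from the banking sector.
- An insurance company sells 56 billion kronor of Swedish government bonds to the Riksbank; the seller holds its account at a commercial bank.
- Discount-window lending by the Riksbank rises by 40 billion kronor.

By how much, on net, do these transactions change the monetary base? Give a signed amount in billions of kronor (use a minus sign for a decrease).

Riksbank balance sheet:
  Assets:      Securities +124B, Loans to banks +40B, Foreign assets +80B
  Liabilities: Bank reserves +228B, Currency in circulation +16B
Commercial banking system:
  Assets:      Reserves at CB +228B, Securities −68B, Foreign assets −80B
  Liabilities: Checkable deposits +40B, Borrowings from CB +40B
Monetary base = currency + reserves: +16B + (+228B) = +244 billion.

+244 billion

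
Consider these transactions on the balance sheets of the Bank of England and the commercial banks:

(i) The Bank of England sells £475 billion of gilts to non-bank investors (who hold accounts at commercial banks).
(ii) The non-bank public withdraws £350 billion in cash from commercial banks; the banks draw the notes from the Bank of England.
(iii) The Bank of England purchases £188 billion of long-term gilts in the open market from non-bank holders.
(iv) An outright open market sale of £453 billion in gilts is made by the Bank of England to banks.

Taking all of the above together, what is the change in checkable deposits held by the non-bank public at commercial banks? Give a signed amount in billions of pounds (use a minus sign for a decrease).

-£637 billion

Bank of England balance sheet:
  Assets:      Securities −£740B
  Liabilities: Bank reserves −£1090B, Currency in circulation +£350B
Commercial banking system:
  Assets:      Reserves at CB −£1090B, Securities +£453B
  Liabilities: Checkable deposits −£637B
So the change in checkable deposits held by the non-bank public at commercial banks is -£637 billion.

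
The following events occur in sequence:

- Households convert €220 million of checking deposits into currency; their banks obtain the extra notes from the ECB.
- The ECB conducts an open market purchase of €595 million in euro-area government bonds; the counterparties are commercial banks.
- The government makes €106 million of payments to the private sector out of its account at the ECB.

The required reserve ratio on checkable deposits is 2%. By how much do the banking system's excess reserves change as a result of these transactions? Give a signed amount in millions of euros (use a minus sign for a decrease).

Currency withdrawal €220 million: reserves −€220M, deposits −€220M.
OMO purchase (from banks) €595 million: reserves +€595M, deposits 0.
Government spending €106 million: reserves +€106M, deposits +€106M.
Totals: Δreserves = +€481M, Δdeposits = −€114M.
Δrequired reserves = 2% × −€114M = −€2.28M.
Δexcess reserves = Δreserves − Δrequired = +€481M − (−€2.28M) = +€483.28 million.

+€483.28 million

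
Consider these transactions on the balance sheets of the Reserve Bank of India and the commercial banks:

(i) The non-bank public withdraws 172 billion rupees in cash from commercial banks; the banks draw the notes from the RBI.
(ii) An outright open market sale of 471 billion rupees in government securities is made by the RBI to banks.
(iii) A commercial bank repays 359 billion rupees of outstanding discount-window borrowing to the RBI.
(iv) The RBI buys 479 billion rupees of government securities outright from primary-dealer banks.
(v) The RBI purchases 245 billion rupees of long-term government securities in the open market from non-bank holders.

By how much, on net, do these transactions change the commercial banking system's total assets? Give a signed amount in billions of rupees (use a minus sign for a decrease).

-286 billion

Currency withdrawal 172 billion rupees: bank balance sheets shrink → −172B.
OMO sale (to banks) 471 billion rupees: just an asset swap on bank balance sheets → 0.
Discount-window repayment 359 billion rupees: bank balance sheets shrink → −359B.
OMO purchase (from banks) 479 billion rupees: just an asset swap on bank balance sheets → 0.
Asset purchase (from non-banks) 245 billion rupees: bank balance sheets expand → +245B.
Net: −172 + 0 − 359 + 0 + 245 = -286 billion.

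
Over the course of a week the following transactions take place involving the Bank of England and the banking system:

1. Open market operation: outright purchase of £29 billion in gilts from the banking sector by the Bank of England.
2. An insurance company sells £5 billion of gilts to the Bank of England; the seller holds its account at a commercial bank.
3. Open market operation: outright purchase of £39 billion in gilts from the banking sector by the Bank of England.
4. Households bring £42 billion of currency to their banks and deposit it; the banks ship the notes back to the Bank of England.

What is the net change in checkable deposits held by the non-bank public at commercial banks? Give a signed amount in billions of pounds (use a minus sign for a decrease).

OMO purchase (from banks) £29 billion: the counterparty is a bank, so public deposits are unchanged → 0.
Asset purchase (from non-banks) £5 billion: non-bank counterparties' bank balances rise → +£5B.
OMO purchase (from banks) £39 billion: the counterparty is a bank, so public deposits are unchanged → 0.
Currency deposit £42 billion: non-bank counterparties' bank balances rise → +£42B.
Net: 0 + 5 + 0 + 42 = +£47 billion.

+£47 billion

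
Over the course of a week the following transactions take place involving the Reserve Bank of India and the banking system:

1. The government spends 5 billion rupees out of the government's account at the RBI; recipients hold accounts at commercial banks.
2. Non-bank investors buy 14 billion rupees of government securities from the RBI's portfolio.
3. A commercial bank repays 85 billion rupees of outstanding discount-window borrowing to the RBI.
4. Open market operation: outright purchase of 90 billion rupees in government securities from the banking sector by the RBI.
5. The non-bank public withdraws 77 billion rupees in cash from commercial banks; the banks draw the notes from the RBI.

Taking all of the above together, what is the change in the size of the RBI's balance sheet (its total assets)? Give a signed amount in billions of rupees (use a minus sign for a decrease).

RBI balance sheet:
  Assets:      Securities +76B, Loans to banks −85B
  Liabilities: Bank reserves −81B, Currency in circulation +77B, Government deposits −5B
Commercial banking system:
  Assets:      Reserves at CB −81B, Securities −90B
  Liabilities: Checkable deposits −86B, Borrowings from CB −85B
Change in total RBI assets = -9 billion.

-9 billion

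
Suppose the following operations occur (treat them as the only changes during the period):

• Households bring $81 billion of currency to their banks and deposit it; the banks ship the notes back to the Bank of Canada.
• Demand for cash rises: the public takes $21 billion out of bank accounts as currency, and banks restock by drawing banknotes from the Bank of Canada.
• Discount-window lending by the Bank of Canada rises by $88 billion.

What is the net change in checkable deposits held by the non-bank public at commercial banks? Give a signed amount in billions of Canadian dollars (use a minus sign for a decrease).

+$60 billion

Bank of Canada balance sheet:
  Assets:      Loans to banks +$88B
  Liabilities: Bank reserves +$148B, Currency in circulation −$60B
Commercial banking system:
  Assets:      Reserves at CB +$148B
  Liabilities: Checkable deposits +$60B, Borrowings from CB +$88B
So the change in checkable deposits held by the non-bank public at commercial banks is +$60 billion.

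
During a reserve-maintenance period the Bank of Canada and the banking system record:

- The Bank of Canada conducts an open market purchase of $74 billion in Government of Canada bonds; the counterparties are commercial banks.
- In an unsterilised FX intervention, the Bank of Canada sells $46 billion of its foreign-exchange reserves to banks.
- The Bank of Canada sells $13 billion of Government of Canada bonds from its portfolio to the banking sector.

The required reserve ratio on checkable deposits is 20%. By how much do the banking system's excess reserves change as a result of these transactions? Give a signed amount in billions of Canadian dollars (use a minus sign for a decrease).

OMO purchase (from banks) $74 billion: reserves +$74B, deposits 0.
FX sale $46 billion: reserves −$46B, deposits 0.
OMO sale (to banks) $13 billion: reserves −$13B, deposits 0.
Totals: Δreserves = +$15B, Δdeposits = 0.
Δrequired reserves = 20% × 0 = 0.
Δexcess reserves = Δreserves − Δrequired = +$15B − (0) = +$15 billion.

+$15 billion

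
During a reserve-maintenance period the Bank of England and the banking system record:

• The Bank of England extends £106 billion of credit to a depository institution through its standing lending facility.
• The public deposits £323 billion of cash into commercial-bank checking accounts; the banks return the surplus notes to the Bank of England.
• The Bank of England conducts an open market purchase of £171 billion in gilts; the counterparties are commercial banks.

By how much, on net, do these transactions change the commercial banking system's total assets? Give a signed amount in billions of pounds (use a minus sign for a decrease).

Bank of England balance sheet:
  Assets:      Securities +£171B, Loans to banks +£106B
  Liabilities: Bank reserves +£600B, Currency in circulation −£323B
Commercial banking system:
  Assets:      Reserves at CB +£600B, Securities −£171B
  Liabilities: Checkable deposits +£323B, Borrowings from CB +£106B
Change in total bank assets = +£429 billion.

+£429 billion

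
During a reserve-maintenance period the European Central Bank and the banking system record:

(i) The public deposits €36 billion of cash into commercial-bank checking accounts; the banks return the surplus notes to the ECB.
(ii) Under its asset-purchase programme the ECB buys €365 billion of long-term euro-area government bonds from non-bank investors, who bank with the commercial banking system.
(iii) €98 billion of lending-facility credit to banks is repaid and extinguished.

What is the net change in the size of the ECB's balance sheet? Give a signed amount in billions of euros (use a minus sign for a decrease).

ECB balance sheet:
  Assets:      Securities +€365B, Loans to banks −€98B
  Liabilities: Bank reserves +€303B, Currency in circulation −€36B
Change in total ECB assets = +€267 billion.

+€267 billion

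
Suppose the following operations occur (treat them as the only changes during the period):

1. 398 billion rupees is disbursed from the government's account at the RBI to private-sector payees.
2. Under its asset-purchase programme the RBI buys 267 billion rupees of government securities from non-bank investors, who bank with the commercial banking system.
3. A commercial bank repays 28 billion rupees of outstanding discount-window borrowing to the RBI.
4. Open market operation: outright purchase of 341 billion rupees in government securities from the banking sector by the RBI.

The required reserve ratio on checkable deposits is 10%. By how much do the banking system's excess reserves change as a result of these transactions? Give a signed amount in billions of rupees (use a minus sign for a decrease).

Government spending 398 billion rupees: reserves +398B, deposits +398B.
Asset purchase (from non-banks) 267 billion rupees: reserves +267B, deposits +267B.
Discount-window repayment 28 billion rupees: reserves −28B, deposits 0.
OMO purchase (from banks) 341 billion rupees: reserves +341B, deposits 0.
Totals: Δreserves = +978B, Δdeposits = +665B.
Δrequired reserves = 10% × +665B = +66.5B.
Δexcess reserves = Δreserves − Δrequired = +978B − (+66.5B) = +911.5 billion.

+911.5 billion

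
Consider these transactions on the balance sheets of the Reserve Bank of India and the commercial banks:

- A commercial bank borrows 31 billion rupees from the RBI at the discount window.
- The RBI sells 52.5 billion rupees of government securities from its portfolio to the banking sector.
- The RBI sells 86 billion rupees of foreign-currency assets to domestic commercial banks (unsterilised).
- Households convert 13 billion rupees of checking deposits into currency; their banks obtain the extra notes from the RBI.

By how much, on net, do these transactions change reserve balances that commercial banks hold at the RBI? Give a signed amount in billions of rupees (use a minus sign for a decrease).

Discount-window loan 31 billion rupees: the loan is credited to the bank's reserve account → +31B.
OMO sale (to banks) 52.5 billion rupees: the buying banks pay out of their reserve balances → −52.5B.
FX sale 86 billion rupees: the buying banks pay out of their reserve balances → −86B.
Currency withdrawal 13 billion rupees: banks swap reserves for currency → −13B.
Net: 31 − 52.5 − 86 − 13 = -120.5 billion.

-120.5 billion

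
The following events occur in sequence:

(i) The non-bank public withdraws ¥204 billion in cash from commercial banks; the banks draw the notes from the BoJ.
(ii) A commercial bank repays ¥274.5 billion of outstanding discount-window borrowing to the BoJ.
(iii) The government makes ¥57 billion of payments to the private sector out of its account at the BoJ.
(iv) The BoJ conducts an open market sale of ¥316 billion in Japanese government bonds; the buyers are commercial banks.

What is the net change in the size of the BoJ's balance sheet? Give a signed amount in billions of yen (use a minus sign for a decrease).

Currency withdrawal ¥204 billion: only the composition of liabilities changes → 0.
Discount-window repayment ¥274.5 billion: a BoJ asset is shed → −¥274.5B.
Government spending ¥57 billion: only the composition of liabilities changes → 0.
OMO sale (to banks) ¥316 billion: a BoJ asset is shed → −¥316B.
Net: 0 − 274.5 + 0 − 316 = -¥590.5 billion.

-¥590.5 billion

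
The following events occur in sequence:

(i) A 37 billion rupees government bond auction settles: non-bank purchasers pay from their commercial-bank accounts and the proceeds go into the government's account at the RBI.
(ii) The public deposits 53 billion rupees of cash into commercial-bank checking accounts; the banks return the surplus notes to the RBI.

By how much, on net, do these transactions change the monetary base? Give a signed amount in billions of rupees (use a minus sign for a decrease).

-37 billion

RBI balance sheet:
  Assets:      no change
  Liabilities: Bank reserves +16B, Currency in circulation −53B, Government deposits +37B
Monetary base = currency + reserves: −53B + (+16B) = -37 billion.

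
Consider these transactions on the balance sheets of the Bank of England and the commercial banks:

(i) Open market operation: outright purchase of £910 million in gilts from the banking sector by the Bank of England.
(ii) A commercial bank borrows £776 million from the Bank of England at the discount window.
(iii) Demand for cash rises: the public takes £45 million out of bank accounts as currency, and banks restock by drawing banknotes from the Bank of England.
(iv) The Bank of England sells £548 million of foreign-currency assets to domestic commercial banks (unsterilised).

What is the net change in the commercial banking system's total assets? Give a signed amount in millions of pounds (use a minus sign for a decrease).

OMO purchase (from banks) £910 million: just an asset swap on bank balance sheets → 0.
Discount-window loan £776 million: bank balance sheets expand → +£776M.
Currency withdrawal £45 million: bank balance sheets shrink → −£45M.
FX sale £548 million: just an asset swap on bank balance sheets → 0.
Net: 0 + 776 − 45 + 0 = +£731 million.

+£731 million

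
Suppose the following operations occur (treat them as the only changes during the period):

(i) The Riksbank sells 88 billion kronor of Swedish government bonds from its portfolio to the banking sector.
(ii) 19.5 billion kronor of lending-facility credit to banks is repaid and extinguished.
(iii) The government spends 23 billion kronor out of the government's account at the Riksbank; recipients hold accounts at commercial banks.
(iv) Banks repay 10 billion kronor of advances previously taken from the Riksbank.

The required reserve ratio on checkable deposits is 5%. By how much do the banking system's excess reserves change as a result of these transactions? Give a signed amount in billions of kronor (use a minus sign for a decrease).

OMO sale (to banks) 88 billion kronor: reserves −88B, deposits 0.
Discount-window repayment 19.5 billion kronor: reserves −19.5B, deposits 0.
Government spending 23 billion kronor: reserves +23B, deposits +23B.
Discount-window repayment 10 billion kronor: reserves −10B, deposits 0.
Totals: Δreserves = −94.5B, Δdeposits = +23B.
Δrequired reserves = 5% × +23B = +1.15B.
Δexcess reserves = Δreserves − Δrequired = −94.5B − (+1.15B) = -95.65 billion.

-95.65 billion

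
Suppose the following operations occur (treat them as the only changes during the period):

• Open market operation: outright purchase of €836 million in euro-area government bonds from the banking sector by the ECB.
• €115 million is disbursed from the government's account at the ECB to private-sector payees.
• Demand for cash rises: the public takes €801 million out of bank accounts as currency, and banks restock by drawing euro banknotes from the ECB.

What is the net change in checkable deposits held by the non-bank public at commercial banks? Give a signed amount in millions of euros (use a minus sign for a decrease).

OMO purchase (from banks) €836 million: the counterparty is a bank, so public deposits are unchanged → 0.
Government spending €115 million: non-bank counterparties' bank balances rise → +€115M.
Currency withdrawal €801 million: non-bank counterparties' bank balances fall → −€801M.
Net: 0 + 115 − 801 = -€686 million.

-€686 million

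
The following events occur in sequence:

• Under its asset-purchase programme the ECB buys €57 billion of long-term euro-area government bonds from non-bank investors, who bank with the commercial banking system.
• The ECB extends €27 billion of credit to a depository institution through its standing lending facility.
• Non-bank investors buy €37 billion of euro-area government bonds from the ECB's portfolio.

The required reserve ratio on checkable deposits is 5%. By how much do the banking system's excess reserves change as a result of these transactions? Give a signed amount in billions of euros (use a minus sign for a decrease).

Asset purchase (from non-banks) €57 billion: reserves +€57B, deposits +€57B.
Discount-window loan €27 billion: reserves +€27B, deposits 0.
Asset sale (to non-banks) €37 billion: reserves −€37B, deposits −€37B.
Totals: Δreserves = +€47B, Δdeposits = +€20B.
Δrequired reserves = 5% × +€20B = +€1B.
Δexcess reserves = Δreserves − Δrequired = +€47B − (+€1B) = +€46 billion.

+€46 billion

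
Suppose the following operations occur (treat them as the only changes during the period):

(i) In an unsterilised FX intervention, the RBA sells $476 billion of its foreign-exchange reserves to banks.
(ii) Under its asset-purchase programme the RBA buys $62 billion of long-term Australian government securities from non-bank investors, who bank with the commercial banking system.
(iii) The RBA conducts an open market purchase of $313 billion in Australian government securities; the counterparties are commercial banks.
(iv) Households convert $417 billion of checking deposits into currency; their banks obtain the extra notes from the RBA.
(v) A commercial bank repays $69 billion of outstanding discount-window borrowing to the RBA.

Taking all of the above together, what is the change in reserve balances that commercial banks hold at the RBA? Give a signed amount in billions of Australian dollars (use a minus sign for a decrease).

RBA balance sheet:
  Assets:      Securities +$375B, Loans to banks −$69B, Foreign assets −$476B
  Liabilities: Bank reserves −$587B, Currency in circulation +$417B
So the change in reserve balances that commercial banks hold at the RBA is -$587 billion.

-$587 billion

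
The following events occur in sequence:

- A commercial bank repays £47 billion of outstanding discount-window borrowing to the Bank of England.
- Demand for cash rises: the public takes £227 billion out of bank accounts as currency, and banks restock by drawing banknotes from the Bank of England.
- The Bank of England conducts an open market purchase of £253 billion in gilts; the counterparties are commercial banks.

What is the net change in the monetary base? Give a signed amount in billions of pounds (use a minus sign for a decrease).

+£206 billion

Bank of England balance sheet:
  Assets:      Securities +£253B, Loans to banks −£47B
  Liabilities: Bank reserves −£21B, Currency in circulation +£227B
Commercial banking system:
  Assets:      Reserves at CB −£21B, Securities −£253B
  Liabilities: Checkable deposits −£227B, Borrowings from CB −£47B
Monetary base = currency + reserves: +£227B + (−£21B) = +£206 billion.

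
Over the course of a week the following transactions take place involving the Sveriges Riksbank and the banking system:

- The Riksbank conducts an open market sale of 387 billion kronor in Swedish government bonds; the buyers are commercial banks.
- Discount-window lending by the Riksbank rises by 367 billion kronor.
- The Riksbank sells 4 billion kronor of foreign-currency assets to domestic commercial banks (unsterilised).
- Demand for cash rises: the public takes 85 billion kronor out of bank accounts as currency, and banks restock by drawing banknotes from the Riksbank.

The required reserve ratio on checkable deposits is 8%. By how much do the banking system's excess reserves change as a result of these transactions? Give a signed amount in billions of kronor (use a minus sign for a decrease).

-102.2 billion

OMO sale (to banks) 387 billion kronor: reserves −387B, deposits 0.
Discount-window loan 367 billion kronor: reserves +367B, deposits 0.
FX sale 4 billion kronor: reserves −4B, deposits 0.
Currency withdrawal 85 billion kronor: reserves −85B, deposits −85B.
Totals: Δreserves = −109B, Δdeposits = −85B.
Δrequired reserves = 8% × −85B = −6.8B.
Δexcess reserves = Δreserves − Δrequired = −109B − (−6.8B) = -102.2 billion.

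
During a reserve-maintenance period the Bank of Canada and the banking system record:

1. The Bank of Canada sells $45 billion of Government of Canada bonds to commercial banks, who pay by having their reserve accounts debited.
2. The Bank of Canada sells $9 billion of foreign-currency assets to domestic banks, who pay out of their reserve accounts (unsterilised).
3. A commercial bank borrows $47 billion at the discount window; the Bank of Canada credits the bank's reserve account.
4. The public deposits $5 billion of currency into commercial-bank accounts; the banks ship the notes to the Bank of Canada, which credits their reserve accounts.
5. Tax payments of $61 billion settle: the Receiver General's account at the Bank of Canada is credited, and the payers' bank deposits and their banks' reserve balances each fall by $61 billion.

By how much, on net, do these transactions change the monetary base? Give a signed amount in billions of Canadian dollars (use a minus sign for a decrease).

Bank of Canada balance sheet:
  Assets:      Securities −$45B, Loans to banks +$47B, Foreign assets −$9B
  Liabilities: Bank reserves −$63B, Currency in circulation −$5B, Government deposits +$61B
Monetary base = currency + reserves: −$5B + (−$63B) = -$68 billion.

-$68 billion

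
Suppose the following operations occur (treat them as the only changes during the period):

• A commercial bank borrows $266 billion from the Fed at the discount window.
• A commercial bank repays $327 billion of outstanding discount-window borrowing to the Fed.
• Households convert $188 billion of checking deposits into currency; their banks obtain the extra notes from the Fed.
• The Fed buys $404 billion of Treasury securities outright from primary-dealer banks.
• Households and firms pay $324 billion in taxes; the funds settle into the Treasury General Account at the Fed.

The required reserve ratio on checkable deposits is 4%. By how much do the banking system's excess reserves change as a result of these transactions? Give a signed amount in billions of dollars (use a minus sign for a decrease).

-$148.52 billion

Discount-window loan $266 billion: reserves +$266B, deposits 0.
Discount-window repayment $327 billion: reserves −$327B, deposits 0.
Currency withdrawal $188 billion: reserves −$188B, deposits −$188B.
OMO purchase (from banks) $404 billion: reserves +$404B, deposits 0.
Government account inflow $324 billion: reserves −$324B, deposits −$324B.
Totals: Δreserves = −$169B, Δdeposits = −$512B.
Δrequired reserves = 4% × −$512B = −$20.48B.
Δexcess reserves = Δreserves − Δrequired = −$169B − (−$20.48B) = -$148.52 billion.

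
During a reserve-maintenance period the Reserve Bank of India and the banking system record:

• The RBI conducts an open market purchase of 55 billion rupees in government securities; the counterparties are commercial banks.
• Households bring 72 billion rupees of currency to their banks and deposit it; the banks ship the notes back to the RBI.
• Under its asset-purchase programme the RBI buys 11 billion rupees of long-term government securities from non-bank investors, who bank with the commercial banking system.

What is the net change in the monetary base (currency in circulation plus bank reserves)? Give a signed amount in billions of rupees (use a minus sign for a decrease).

OMO purchase (from banks) 55 billion rupees: RBI balance sheet expands → +55B.
Currency deposit 72 billion rupees: just a shift between currency and reserves — both are base money → 0.
Asset purchase (from non-banks) 11 billion rupees: RBI balance sheet expands → +11B.
Net: 55 + 0 + 11 = +66 billion.

+66 billion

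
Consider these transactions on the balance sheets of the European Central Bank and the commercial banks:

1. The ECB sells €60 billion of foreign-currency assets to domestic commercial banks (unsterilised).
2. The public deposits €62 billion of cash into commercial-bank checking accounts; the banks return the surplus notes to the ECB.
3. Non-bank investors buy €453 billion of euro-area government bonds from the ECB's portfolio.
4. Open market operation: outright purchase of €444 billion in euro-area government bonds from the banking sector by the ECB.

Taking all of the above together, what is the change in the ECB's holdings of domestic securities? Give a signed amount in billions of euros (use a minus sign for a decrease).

FX sale €60 billion: the ECB's securities portfolio is untouched → 0.
Currency deposit €62 billion: the ECB's securities portfolio is untouched → 0.
Asset sale (to non-banks) €453 billion: securities removed from the ECB's portfolio → −€453B.
OMO purchase (from banks) €444 billion: securities added to the ECB's portfolio → +€444B.
Net: 0 + 0 − 453 + 444 = -€9 billion.

-€9 billion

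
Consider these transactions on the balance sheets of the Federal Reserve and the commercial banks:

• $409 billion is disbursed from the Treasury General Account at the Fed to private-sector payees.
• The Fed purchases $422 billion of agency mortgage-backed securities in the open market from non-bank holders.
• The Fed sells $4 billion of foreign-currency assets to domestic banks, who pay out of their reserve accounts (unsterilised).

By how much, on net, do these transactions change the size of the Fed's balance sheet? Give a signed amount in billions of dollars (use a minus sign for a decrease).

+$418 billion

Government spending $409 billion: only the composition of liabilities changes → 0.
Asset purchase (from non-banks) $422 billion: a Fed asset is acquired → +$422B.
FX sale $4 billion: a Fed asset is shed → −$4B.
Net: 0 + 422 − 4 = +$418 billion.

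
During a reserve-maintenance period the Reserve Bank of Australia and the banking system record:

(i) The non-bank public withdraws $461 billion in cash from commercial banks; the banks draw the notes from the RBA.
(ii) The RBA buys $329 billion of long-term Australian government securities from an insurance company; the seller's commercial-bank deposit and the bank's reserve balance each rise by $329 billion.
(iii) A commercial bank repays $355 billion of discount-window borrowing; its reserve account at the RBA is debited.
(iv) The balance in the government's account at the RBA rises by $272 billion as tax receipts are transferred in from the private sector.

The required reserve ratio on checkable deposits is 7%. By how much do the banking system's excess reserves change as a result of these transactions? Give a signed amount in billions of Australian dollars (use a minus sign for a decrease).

Currency withdrawal $461 billion: reserves −$461B, deposits −$461B.
Asset purchase (from non-banks) $329 billion: reserves +$329B, deposits +$329B.
Discount-window repayment $355 billion: reserves −$355B, deposits 0.
Government account inflow $272 billion: reserves −$272B, deposits −$272B.
Totals: Δreserves = −$759B, Δdeposits = −$404B.
Δrequired reserves = 7% × −$404B = −$28.28B.
Δexcess reserves = Δreserves − Δrequired = −$759B − (−$28.28B) = -$730.72 billion.

-$730.72 billion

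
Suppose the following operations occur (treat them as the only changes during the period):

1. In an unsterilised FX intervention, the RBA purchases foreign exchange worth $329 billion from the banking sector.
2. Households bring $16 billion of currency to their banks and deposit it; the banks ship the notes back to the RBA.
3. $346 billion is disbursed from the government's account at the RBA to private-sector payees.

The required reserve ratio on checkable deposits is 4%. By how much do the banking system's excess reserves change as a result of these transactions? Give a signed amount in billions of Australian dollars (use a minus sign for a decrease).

FX purchase $329 billion: reserves +$329B, deposits 0.
Currency deposit $16 billion: reserves +$16B, deposits +$16B.
Government spending $346 billion: reserves +$346B, deposits +$346B.
Totals: Δreserves = +$691B, Δdeposits = +$362B.
Δrequired reserves = 4% × +$362B = +$14.48B.
Δexcess reserves = Δreserves − Δrequired = +$691B − (+$14.48B) = +$676.52 billion.

+$676.52 billion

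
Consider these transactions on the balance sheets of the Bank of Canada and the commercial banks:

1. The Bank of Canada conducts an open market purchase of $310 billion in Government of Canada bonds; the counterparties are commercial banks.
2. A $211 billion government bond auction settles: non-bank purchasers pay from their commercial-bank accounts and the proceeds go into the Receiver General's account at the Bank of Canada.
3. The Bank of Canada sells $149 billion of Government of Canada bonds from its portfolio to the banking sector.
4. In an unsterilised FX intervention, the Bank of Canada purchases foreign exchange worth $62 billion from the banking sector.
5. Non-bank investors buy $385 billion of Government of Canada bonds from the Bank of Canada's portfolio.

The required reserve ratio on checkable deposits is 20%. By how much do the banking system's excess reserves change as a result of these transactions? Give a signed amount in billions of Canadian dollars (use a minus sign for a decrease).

-$253.8 billion

OMO purchase (from banks) $310 billion: reserves +$310B, deposits 0.
Government account inflow $211 billion: reserves −$211B, deposits −$211B.
OMO sale (to banks) $149 billion: reserves −$149B, deposits 0.
FX purchase $62 billion: reserves +$62B, deposits 0.
Asset sale (to non-banks) $385 billion: reserves −$385B, deposits −$385B.
Totals: Δreserves = −$373B, Δdeposits = −$596B.
Δrequired reserves = 20% × −$596B = −$119.2B.
Δexcess reserves = Δreserves − Δrequired = −$373B − (−$119.2B) = -$253.8 billion.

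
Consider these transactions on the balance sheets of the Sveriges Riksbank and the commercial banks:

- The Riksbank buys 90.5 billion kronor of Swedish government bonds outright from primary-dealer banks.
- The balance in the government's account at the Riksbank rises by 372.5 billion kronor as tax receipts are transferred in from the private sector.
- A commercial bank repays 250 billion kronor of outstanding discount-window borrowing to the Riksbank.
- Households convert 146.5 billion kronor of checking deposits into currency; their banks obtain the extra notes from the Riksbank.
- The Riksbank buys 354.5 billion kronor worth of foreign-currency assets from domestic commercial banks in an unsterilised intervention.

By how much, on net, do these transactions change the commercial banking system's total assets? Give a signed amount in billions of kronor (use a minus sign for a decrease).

-769 billion

Riksbank balance sheet:
  Assets:      Securities +90.5B, Loans to banks −250B, Foreign assets +354.5B
  Liabilities: Bank reserves −324B, Currency in circulation +146.5B, Government deposits +372.5B
Commercial banking system:
  Assets:      Reserves at CB −324B, Securities −90.5B, Foreign assets −354.5B
  Liabilities: Checkable deposits −519B, Borrowings from CB −250B
Change in total bank assets = -769 billion.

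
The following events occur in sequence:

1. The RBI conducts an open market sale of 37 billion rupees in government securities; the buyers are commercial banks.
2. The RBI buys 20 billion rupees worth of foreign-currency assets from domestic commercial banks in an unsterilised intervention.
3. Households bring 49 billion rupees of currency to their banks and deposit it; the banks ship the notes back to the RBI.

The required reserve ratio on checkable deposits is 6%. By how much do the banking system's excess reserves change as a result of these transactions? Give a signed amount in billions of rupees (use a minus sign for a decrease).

OMO sale (to banks) 37 billion rupees: reserves −37B, deposits 0.
FX purchase 20 billion rupees: reserves +20B, deposits 0.
Currency deposit 49 billion rupees: reserves +49B, deposits +49B.
Totals: Δreserves = +32B, Δdeposits = +49B.
Δrequired reserves = 6% × +49B = +2.94B.
Δexcess reserves = Δreserves − Δrequired = +32B − (+2.94B) = +29.06 billion.

+29.06 billion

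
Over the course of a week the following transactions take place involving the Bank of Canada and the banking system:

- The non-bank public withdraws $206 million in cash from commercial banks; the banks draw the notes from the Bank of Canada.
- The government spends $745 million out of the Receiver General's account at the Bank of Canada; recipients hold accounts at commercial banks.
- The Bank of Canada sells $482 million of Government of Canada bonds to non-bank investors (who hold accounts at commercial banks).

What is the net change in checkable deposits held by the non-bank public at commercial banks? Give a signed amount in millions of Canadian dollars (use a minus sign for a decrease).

+$57 million

Bank of Canada balance sheet:
  Assets:      Securities −$482M
  Liabilities: Bank reserves +$57M, Currency in circulation +$206M, Government deposits −$745M
Commercial banking system:
  Assets:      Reserves at CB +$57M
  Liabilities: Checkable deposits +$57M
So the change in checkable deposits held by the non-bank public at commercial banks is +$57 million.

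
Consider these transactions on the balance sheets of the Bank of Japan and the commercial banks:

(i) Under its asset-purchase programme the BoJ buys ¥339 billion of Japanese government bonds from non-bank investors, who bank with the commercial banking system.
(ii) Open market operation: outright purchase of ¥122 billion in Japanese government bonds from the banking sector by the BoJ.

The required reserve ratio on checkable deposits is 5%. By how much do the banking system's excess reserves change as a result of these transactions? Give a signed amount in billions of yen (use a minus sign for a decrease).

Asset purchase (from non-banks) ¥339 billion: reserves +¥339B, deposits +¥339B.
OMO purchase (from banks) ¥122 billion: reserves +¥122B, deposits 0.
Totals: Δreserves = +¥461B, Δdeposits = +¥339B.
Δrequired reserves = 5% × +¥339B = +¥16.95B.
Δexcess reserves = Δreserves − Δrequired = +¥461B − (+¥16.95B) = +¥444.05 billion.

+¥444.05 billion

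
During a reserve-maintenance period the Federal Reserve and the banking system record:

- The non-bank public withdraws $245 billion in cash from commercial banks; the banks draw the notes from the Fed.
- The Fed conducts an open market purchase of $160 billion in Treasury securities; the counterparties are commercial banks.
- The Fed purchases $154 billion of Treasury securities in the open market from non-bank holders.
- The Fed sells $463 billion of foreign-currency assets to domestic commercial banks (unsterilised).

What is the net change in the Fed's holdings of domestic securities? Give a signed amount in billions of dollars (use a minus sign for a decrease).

Currency withdrawal $245 billion: the Fed's securities portfolio is untouched → 0.
OMO purchase (from banks) $160 billion: securities added to the Fed's portfolio → +$160B.
Asset purchase (from non-banks) $154 billion: securities added to the Fed's portfolio → +$154B.
FX sale $463 billion: the Fed's securities portfolio is untouched → 0.
Net: 0 + 160 + 154 + 0 = +$314 billion.

+$314 billion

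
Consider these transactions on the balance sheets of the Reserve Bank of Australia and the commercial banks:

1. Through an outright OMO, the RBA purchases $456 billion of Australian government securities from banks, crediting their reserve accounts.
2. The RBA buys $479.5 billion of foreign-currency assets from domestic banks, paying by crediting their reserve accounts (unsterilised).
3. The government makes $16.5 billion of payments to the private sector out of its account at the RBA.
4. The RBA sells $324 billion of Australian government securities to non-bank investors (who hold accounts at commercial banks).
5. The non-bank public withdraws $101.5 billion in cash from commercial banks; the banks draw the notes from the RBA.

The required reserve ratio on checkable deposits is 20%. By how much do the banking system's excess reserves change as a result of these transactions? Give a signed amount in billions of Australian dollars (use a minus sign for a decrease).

+$608.3 billion

OMO purchase (from banks) $456 billion: reserves +$456B, deposits 0.
FX purchase $479.5 billion: reserves +$479.5B, deposits 0.
Government spending $16.5 billion: reserves +$16.5B, deposits +$16.5B.
Asset sale (to non-banks) $324 billion: reserves −$324B, deposits −$324B.
Currency withdrawal $101.5 billion: reserves −$101.5B, deposits −$101.5B.
Totals: Δreserves = +$526.5B, Δdeposits = −$409B.
Δrequired reserves = 20% × −$409B = −$81.8B.
Δexcess reserves = Δreserves − Δrequired = +$526.5B − (−$81.8B) = +$608.3 billion.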